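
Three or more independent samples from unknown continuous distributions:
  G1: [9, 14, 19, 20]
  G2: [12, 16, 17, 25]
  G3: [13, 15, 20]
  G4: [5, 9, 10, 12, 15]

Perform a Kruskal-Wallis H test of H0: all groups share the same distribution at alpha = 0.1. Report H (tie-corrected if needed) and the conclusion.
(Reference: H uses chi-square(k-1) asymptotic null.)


Step 1: Combine all N = 16 observations and assign midranks.
sorted (value, group, rank): (5,G4,1), (9,G1,2.5), (9,G4,2.5), (10,G4,4), (12,G2,5.5), (12,G4,5.5), (13,G3,7), (14,G1,8), (15,G3,9.5), (15,G4,9.5), (16,G2,11), (17,G2,12), (19,G1,13), (20,G1,14.5), (20,G3,14.5), (25,G2,16)
Step 2: Sum ranks within each group.
R_1 = 38 (n_1 = 4)
R_2 = 44.5 (n_2 = 4)
R_3 = 31 (n_3 = 3)
R_4 = 22.5 (n_4 = 5)
Step 3: H = 12/(N(N+1)) * sum(R_i^2/n_i) - 3(N+1)
     = 12/(16*17) * (38^2/4 + 44.5^2/4 + 31^2/3 + 22.5^2/5) - 3*17
     = 0.044118 * 1277.65 - 51
     = 5.366728.
Step 4: Ties present; correction factor C = 1 - 24/(16^3 - 16) = 0.994118. Corrected H = 5.366728 / 0.994118 = 5.398484.
Step 5: Under H0, H ~ chi^2(3); p-value = 0.144838.
Step 6: alpha = 0.1. fail to reject H0.

H = 5.3985, df = 3, p = 0.144838, fail to reject H0.


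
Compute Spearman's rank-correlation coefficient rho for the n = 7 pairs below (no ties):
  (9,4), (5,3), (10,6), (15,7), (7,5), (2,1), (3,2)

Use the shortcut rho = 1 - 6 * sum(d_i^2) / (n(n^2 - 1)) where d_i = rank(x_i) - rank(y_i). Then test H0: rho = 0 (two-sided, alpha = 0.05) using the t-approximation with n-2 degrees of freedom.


Step 1: Rank x and y separately (midranks; no ties here).
rank(x): 9->5, 5->3, 10->6, 15->7, 7->4, 2->1, 3->2
rank(y): 4->4, 3->3, 6->6, 7->7, 5->5, 1->1, 2->2
Step 2: d_i = R_x(i) - R_y(i); compute d_i^2.
  (5-4)^2=1, (3-3)^2=0, (6-6)^2=0, (7-7)^2=0, (4-5)^2=1, (1-1)^2=0, (2-2)^2=0
sum(d^2) = 2.
Step 3: rho = 1 - 6*2 / (7*(7^2 - 1)) = 1 - 12/336 = 0.964286.
Step 4: Under H0, t = rho * sqrt((n-2)/(1-rho^2)) = 8.1408 ~ t(5).
Step 5: Two-sided p-value from the t-distribution with 5 df = 0.000454.
Step 6: alpha = 0.05. reject H0.

rho = 0.9643, p = 0.000454, reject H0 at alpha = 0.05.


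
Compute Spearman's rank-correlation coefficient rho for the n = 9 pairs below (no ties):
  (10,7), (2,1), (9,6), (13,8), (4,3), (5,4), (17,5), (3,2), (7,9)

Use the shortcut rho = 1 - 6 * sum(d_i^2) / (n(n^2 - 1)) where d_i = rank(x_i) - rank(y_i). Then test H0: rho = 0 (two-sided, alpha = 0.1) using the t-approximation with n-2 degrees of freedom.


Step 1: Rank x and y separately (midranks; no ties here).
rank(x): 10->7, 2->1, 9->6, 13->8, 4->3, 5->4, 17->9, 3->2, 7->5
rank(y): 7->7, 1->1, 6->6, 8->8, 3->3, 4->4, 5->5, 2->2, 9->9
Step 2: d_i = R_x(i) - R_y(i); compute d_i^2.
  (7-7)^2=0, (1-1)^2=0, (6-6)^2=0, (8-8)^2=0, (3-3)^2=0, (4-4)^2=0, (9-5)^2=16, (2-2)^2=0, (5-9)^2=16
sum(d^2) = 32.
Step 3: rho = 1 - 6*32 / (9*(9^2 - 1)) = 1 - 192/720 = 0.733333.
Step 4: Under H0, t = rho * sqrt((n-2)/(1-rho^2)) = 2.8538 ~ t(7).
Step 5: Two-sided p-value from the t-distribution with 7 df = 0.024554.
Step 6: alpha = 0.1. reject H0.

rho = 0.7333, p = 0.024554, reject H0 at alpha = 0.1.


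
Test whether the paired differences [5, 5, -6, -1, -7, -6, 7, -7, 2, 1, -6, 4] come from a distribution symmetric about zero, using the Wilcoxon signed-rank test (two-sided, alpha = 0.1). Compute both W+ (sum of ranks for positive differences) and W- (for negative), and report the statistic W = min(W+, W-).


Step 1: Drop any zero differences (none here) and take |d_i|.
|d| = [5, 5, 6, 1, 7, 6, 7, 7, 2, 1, 6, 4]
Step 2: Midrank |d_i| (ties get averaged ranks).
ranks: |5|->5.5, |5|->5.5, |6|->8, |1|->1.5, |7|->11, |6|->8, |7|->11, |7|->11, |2|->3, |1|->1.5, |6|->8, |4|->4
Step 3: Attach original signs; sum ranks with positive sign and with negative sign.
W+ = 5.5 + 5.5 + 11 + 3 + 1.5 + 4 = 30.5
W- = 8 + 1.5 + 11 + 8 + 11 + 8 = 47.5
(Check: W+ + W- = 78 should equal n(n+1)/2 = 78.)
Step 4: Test statistic W = min(W+, W-) = 30.5.
Step 5: Ties in |d|, so use the tie-corrected normal approximation.
        E[W] = n(n+1)/4 = 12*13/4 = 39.
        Tie groups: |d|=1 (t=2), |d|=5 (t=2), |d|=6 (t=3), |d|=7 (t=3); sum(t^3 - t) = 60.
        Var[W] = n(n+1)(2n+1)/24 - sum(t^3-t)/48 = 3900/24 - 60/48 = 161.25.
        z = (W - E[W]) / sqrt(Var[W]) = (30.5 - 39) / 12.6984 = -0.6694.
        Two-sided p = 2*Phi(z) = 0.503257.
Step 6: alpha = 0.1. fail to reject H0.

W+ = 30.5, W- = 47.5, W = min = 30.5, p = 0.503257, fail to reject H0.


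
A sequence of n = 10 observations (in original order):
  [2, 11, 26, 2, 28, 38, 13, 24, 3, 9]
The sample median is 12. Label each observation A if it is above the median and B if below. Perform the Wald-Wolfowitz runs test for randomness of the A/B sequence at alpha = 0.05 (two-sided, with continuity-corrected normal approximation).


Step 1: Compute median = 12; label A = above, B = below.
Labels in order: BBABAAAABB  (n_A = 5, n_B = 5)
Step 2: Count runs R = 5.
Step 3: Under H0 (random ordering), E[R] = 2*n_A*n_B/(n_A+n_B) + 1 = 2*5*5/10 + 1 = 6.0000.
        Var[R] = 2*n_A*n_B*(2*n_A*n_B - n_A - n_B) / ((n_A+n_B)^2 * (n_A+n_B-1)) = 2000/900 = 2.2222.
        SD[R] = 1.4907.
Step 4: Continuity-corrected z = (R + 0.5 - E[R]) / SD[R] = (5 + 0.5 - 6.0000) / 1.4907 = -0.3354.
Step 5: Two-sided p-value via normal approximation = 2*(1 - Phi(|z|)) = 0.737316.
Step 6: alpha = 0.05. fail to reject H0.

R = 5, z = -0.3354, p = 0.737316, fail to reject H0.


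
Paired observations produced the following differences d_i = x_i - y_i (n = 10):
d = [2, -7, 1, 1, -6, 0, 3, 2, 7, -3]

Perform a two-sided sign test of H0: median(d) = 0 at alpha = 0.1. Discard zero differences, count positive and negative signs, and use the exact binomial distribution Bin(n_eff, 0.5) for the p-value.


Step 1: Discard zero differences. Original n = 10; n_eff = number of nonzero differences = 9.
Nonzero differences (with sign): +2, -7, +1, +1, -6, +3, +2, +7, -3
Step 2: Count signs: positive = 6, negative = 3.
Step 3: Under H0: P(positive) = 0.5, so the number of positives S ~ Bin(9, 0.5).
Step 4: Two-sided exact p-value = sum of Bin(9,0.5) probabilities at or below the observed probability = 0.507812.
Step 5: alpha = 0.1. fail to reject H0.

n_eff = 9, pos = 6, neg = 3, p = 0.507812, fail to reject H0.


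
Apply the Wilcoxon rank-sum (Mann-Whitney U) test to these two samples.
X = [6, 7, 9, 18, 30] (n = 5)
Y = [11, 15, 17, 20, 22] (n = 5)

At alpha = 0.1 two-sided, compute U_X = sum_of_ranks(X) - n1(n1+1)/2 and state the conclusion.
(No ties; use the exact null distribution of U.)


Step 1: Combine and sort all 10 observations; assign midranks.
sorted (value, group): (6,X), (7,X), (9,X), (11,Y), (15,Y), (17,Y), (18,X), (20,Y), (22,Y), (30,X)
ranks: 6->1, 7->2, 9->3, 11->4, 15->5, 17->6, 18->7, 20->8, 22->9, 30->10
Step 2: Rank sum for X: R1 = 1 + 2 + 3 + 7 + 10 = 23.
Step 3: U_X = R1 - n1(n1+1)/2 = 23 - 5*6/2 = 23 - 15 = 8.
       U_Y = n1*n2 - U_X = 25 - 8 = 17.
Step 4: No ties, so the exact null distribution of U (based on enumerating the C(10,5) = 252 equally likely rank assignments) gives the two-sided p-value.
Step 5: p-value = 0.420635; compare to alpha = 0.1. fail to reject H0.

U_X = 8, p = 0.420635, fail to reject H0 at alpha = 0.1.


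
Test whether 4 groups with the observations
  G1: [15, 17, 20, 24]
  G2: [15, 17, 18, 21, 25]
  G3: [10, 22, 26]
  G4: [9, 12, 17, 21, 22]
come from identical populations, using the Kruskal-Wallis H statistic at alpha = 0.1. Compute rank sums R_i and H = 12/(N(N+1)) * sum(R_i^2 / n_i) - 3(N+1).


Step 1: Combine all N = 17 observations and assign midranks.
sorted (value, group, rank): (9,G4,1), (10,G3,2), (12,G4,3), (15,G1,4.5), (15,G2,4.5), (17,G1,7), (17,G2,7), (17,G4,7), (18,G2,9), (20,G1,10), (21,G2,11.5), (21,G4,11.5), (22,G3,13.5), (22,G4,13.5), (24,G1,15), (25,G2,16), (26,G3,17)
Step 2: Sum ranks within each group.
R_1 = 36.5 (n_1 = 4)
R_2 = 48 (n_2 = 5)
R_3 = 32.5 (n_3 = 3)
R_4 = 36 (n_4 = 5)
Step 3: H = 12/(N(N+1)) * sum(R_i^2/n_i) - 3(N+1)
     = 12/(17*18) * (36.5^2/4 + 48^2/5 + 32.5^2/3 + 36^2/5) - 3*18
     = 0.039216 * 1405.15 - 54
     = 1.103758.
Step 4: Ties present; correction factor C = 1 - 42/(17^3 - 17) = 0.991422. Corrected H = 1.103758 / 0.991422 = 1.113309.
Step 5: Under H0, H ~ chi^2(3); p-value = 0.773862.
Step 6: alpha = 0.1. fail to reject H0.

H = 1.1133, df = 3, p = 0.773862, fail to reject H0.


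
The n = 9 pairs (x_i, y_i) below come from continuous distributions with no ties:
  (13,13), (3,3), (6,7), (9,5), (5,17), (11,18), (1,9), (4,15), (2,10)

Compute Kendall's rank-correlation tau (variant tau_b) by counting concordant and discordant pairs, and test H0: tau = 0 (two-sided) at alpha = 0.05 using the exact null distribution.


Step 1: Enumerate the 36 unordered pairs (i,j) with i<j and classify each by sign(x_j-x_i) * sign(y_j-y_i).
  (1,2):dx=-10,dy=-10->C; (1,3):dx=-7,dy=-6->C; (1,4):dx=-4,dy=-8->C; (1,5):dx=-8,dy=+4->D
  (1,6):dx=-2,dy=+5->D; (1,7):dx=-12,dy=-4->C; (1,8):dx=-9,dy=+2->D; (1,9):dx=-11,dy=-3->C
  (2,3):dx=+3,dy=+4->C; (2,4):dx=+6,dy=+2->C; (2,5):dx=+2,dy=+14->C; (2,6):dx=+8,dy=+15->C
  (2,7):dx=-2,dy=+6->D; (2,8):dx=+1,dy=+12->C; (2,9):dx=-1,dy=+7->D; (3,4):dx=+3,dy=-2->D
  (3,5):dx=-1,dy=+10->D; (3,6):dx=+5,dy=+11->C; (3,7):dx=-5,dy=+2->D; (3,8):dx=-2,dy=+8->D
  (3,9):dx=-4,dy=+3->D; (4,5):dx=-4,dy=+12->D; (4,6):dx=+2,dy=+13->C; (4,7):dx=-8,dy=+4->D
  (4,8):dx=-5,dy=+10->D; (4,9):dx=-7,dy=+5->D; (5,6):dx=+6,dy=+1->C; (5,7):dx=-4,dy=-8->C
  (5,8):dx=-1,dy=-2->C; (5,9):dx=-3,dy=-7->C; (6,7):dx=-10,dy=-9->C; (6,8):dx=-7,dy=-3->C
  (6,9):dx=-9,dy=-8->C; (7,8):dx=+3,dy=+6->C; (7,9):dx=+1,dy=+1->C; (8,9):dx=-2,dy=-5->C
Step 2: C = 22, D = 14, total pairs = 36.
Step 3: tau = (C - D)/(n(n-1)/2) = (22 - 14)/36 = 0.222222.
Step 4: Exact two-sided p-value (enumerate n! = 362880 permutations of y under H0): p = 0.476709.
Step 5: alpha = 0.05. fail to reject H0.

tau_b = 0.2222 (C=22, D=14), p = 0.476709, fail to reject H0.


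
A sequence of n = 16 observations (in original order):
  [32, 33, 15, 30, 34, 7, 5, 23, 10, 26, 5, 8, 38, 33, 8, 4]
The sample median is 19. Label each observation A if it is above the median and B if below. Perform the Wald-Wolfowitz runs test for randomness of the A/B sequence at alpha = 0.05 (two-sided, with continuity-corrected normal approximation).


Step 1: Compute median = 19; label A = above, B = below.
Labels in order: AABAABBABABBAABB  (n_A = 8, n_B = 8)
Step 2: Count runs R = 10.
Step 3: Under H0 (random ordering), E[R] = 2*n_A*n_B/(n_A+n_B) + 1 = 2*8*8/16 + 1 = 9.0000.
        Var[R] = 2*n_A*n_B*(2*n_A*n_B - n_A - n_B) / ((n_A+n_B)^2 * (n_A+n_B-1)) = 14336/3840 = 3.7333.
        SD[R] = 1.9322.
Step 4: Continuity-corrected z = (R - 0.5 - E[R]) / SD[R] = (10 - 0.5 - 9.0000) / 1.9322 = 0.2588.
Step 5: Two-sided p-value via normal approximation = 2*(1 - Phi(|z|)) = 0.795809.
Step 6: alpha = 0.05. fail to reject H0.

R = 10, z = 0.2588, p = 0.795809, fail to reject H0.


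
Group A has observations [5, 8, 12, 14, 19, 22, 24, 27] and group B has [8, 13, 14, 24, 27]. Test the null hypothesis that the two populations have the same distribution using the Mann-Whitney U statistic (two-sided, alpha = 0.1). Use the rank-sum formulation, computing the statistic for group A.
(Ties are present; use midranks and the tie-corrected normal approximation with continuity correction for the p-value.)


Step 1: Combine and sort all 13 observations; assign midranks.
sorted (value, group): (5,X), (8,X), (8,Y), (12,X), (13,Y), (14,X), (14,Y), (19,X), (22,X), (24,X), (24,Y), (27,X), (27,Y)
ranks: 5->1, 8->2.5, 8->2.5, 12->4, 13->5, 14->6.5, 14->6.5, 19->8, 22->9, 24->10.5, 24->10.5, 27->12.5, 27->12.5
Step 2: Rank sum for X: R1 = 1 + 2.5 + 4 + 6.5 + 8 + 9 + 10.5 + 12.5 = 54.
Step 3: U_X = R1 - n1(n1+1)/2 = 54 - 8*9/2 = 54 - 36 = 18.
       U_Y = n1*n2 - U_X = 40 - 18 = 22.
Step 4: Ties are present, so use the tie-corrected normal approximation (with continuity correction) for the p-value.
Step 5: p-value = 0.825253; compare to alpha = 0.1. fail to reject H0.

U_X = 18, p = 0.825253, fail to reject H0 at alpha = 0.1.


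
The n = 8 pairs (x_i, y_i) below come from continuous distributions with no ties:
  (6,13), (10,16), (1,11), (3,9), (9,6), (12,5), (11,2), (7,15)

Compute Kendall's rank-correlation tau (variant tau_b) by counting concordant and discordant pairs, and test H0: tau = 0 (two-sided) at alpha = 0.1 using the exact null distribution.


Step 1: Enumerate the 28 unordered pairs (i,j) with i<j and classify each by sign(x_j-x_i) * sign(y_j-y_i).
  (1,2):dx=+4,dy=+3->C; (1,3):dx=-5,dy=-2->C; (1,4):dx=-3,dy=-4->C; (1,5):dx=+3,dy=-7->D
  (1,6):dx=+6,dy=-8->D; (1,7):dx=+5,dy=-11->D; (1,8):dx=+1,dy=+2->C; (2,3):dx=-9,dy=-5->C
  (2,4):dx=-7,dy=-7->C; (2,5):dx=-1,dy=-10->C; (2,6):dx=+2,dy=-11->D; (2,7):dx=+1,dy=-14->D
  (2,8):dx=-3,dy=-1->C; (3,4):dx=+2,dy=-2->D; (3,5):dx=+8,dy=-5->D; (3,6):dx=+11,dy=-6->D
  (3,7):dx=+10,dy=-9->D; (3,8):dx=+6,dy=+4->C; (4,5):dx=+6,dy=-3->D; (4,6):dx=+9,dy=-4->D
  (4,7):dx=+8,dy=-7->D; (4,8):dx=+4,dy=+6->C; (5,6):dx=+3,dy=-1->D; (5,7):dx=+2,dy=-4->D
  (5,8):dx=-2,dy=+9->D; (6,7):dx=-1,dy=-3->C; (6,8):dx=-5,dy=+10->D; (7,8):dx=-4,dy=+13->D
Step 2: C = 11, D = 17, total pairs = 28.
Step 3: tau = (C - D)/(n(n-1)/2) = (11 - 17)/28 = -0.214286.
Step 4: Exact two-sided p-value (enumerate n! = 40320 permutations of y under H0): p = 0.548413.
Step 5: alpha = 0.1. fail to reject H0.

tau_b = -0.2143 (C=11, D=17), p = 0.548413, fail to reject H0.


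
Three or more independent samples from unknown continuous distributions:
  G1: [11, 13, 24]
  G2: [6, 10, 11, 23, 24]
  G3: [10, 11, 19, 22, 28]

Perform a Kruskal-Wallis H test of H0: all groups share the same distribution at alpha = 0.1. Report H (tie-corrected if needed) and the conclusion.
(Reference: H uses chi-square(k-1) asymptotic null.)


Step 1: Combine all N = 13 observations and assign midranks.
sorted (value, group, rank): (6,G2,1), (10,G2,2.5), (10,G3,2.5), (11,G1,5), (11,G2,5), (11,G3,5), (13,G1,7), (19,G3,8), (22,G3,9), (23,G2,10), (24,G1,11.5), (24,G2,11.5), (28,G3,13)
Step 2: Sum ranks within each group.
R_1 = 23.5 (n_1 = 3)
R_2 = 30 (n_2 = 5)
R_3 = 37.5 (n_3 = 5)
Step 3: H = 12/(N(N+1)) * sum(R_i^2/n_i) - 3(N+1)
     = 12/(13*14) * (23.5^2/3 + 30^2/5 + 37.5^2/5) - 3*14
     = 0.065934 * 645.333 - 42
     = 0.549451.
Step 4: Ties present; correction factor C = 1 - 36/(13^3 - 13) = 0.983516. Corrected H = 0.549451 / 0.983516 = 0.558659.
Step 5: Under H0, H ~ chi^2(2); p-value = 0.756291.
Step 6: alpha = 0.1. fail to reject H0.

H = 0.5587, df = 2, p = 0.756291, fail to reject H0.


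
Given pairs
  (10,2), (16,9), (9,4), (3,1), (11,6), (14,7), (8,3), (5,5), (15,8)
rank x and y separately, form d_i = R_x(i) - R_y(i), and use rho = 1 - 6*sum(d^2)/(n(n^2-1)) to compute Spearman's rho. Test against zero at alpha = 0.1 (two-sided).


Step 1: Rank x and y separately (midranks; no ties here).
rank(x): 10->5, 16->9, 9->4, 3->1, 11->6, 14->7, 8->3, 5->2, 15->8
rank(y): 2->2, 9->9, 4->4, 1->1, 6->6, 7->7, 3->3, 5->5, 8->8
Step 2: d_i = R_x(i) - R_y(i); compute d_i^2.
  (5-2)^2=9, (9-9)^2=0, (4-4)^2=0, (1-1)^2=0, (6-6)^2=0, (7-7)^2=0, (3-3)^2=0, (2-5)^2=9, (8-8)^2=0
sum(d^2) = 18.
Step 3: rho = 1 - 6*18 / (9*(9^2 - 1)) = 1 - 108/720 = 0.850000.
Step 4: Under H0, t = rho * sqrt((n-2)/(1-rho^2)) = 4.2691 ~ t(7).
Step 5: Two-sided p-value from the t-distribution with 7 df = 0.003705.
Step 6: alpha = 0.1. reject H0.

rho = 0.8500, p = 0.003705, reject H0 at alpha = 0.1.


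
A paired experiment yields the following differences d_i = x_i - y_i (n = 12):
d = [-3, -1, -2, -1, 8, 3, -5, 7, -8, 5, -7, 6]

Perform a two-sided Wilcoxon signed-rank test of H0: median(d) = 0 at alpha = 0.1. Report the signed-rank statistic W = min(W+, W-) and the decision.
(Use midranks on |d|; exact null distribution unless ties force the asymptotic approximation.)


Step 1: Drop any zero differences (none here) and take |d_i|.
|d| = [3, 1, 2, 1, 8, 3, 5, 7, 8, 5, 7, 6]
Step 2: Midrank |d_i| (ties get averaged ranks).
ranks: |3|->4.5, |1|->1.5, |2|->3, |1|->1.5, |8|->11.5, |3|->4.5, |5|->6.5, |7|->9.5, |8|->11.5, |5|->6.5, |7|->9.5, |6|->8
Step 3: Attach original signs; sum ranks with positive sign and with negative sign.
W+ = 11.5 + 4.5 + 9.5 + 6.5 + 8 = 40
W- = 4.5 + 1.5 + 3 + 1.5 + 6.5 + 11.5 + 9.5 = 38
(Check: W+ + W- = 78 should equal n(n+1)/2 = 78.)
Step 4: Test statistic W = min(W+, W-) = 38.
Step 5: Ties in |d|, so use the tie-corrected normal approximation.
        E[W] = n(n+1)/4 = 12*13/4 = 39.
        Tie groups: |d|=1 (t=2), |d|=3 (t=2), |d|=5 (t=2), |d|=7 (t=2), |d|=8 (t=2); sum(t^3 - t) = 30.
        Var[W] = n(n+1)(2n+1)/24 - sum(t^3-t)/48 = 3900/24 - 30/48 = 161.875.
        z = (W - E[W]) / sqrt(Var[W]) = (38 - 39) / 12.7230 = -0.0786.
        Two-sided p = 2*Phi(z) = 0.937353.
Step 6: alpha = 0.1. fail to reject H0.

W+ = 40, W- = 38, W = min = 38, p = 0.937353, fail to reject H0.


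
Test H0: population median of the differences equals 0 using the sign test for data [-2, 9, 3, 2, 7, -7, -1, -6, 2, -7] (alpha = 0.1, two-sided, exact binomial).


Step 1: Discard zero differences. Original n = 10; n_eff = number of nonzero differences = 10.
Nonzero differences (with sign): -2, +9, +3, +2, +7, -7, -1, -6, +2, -7
Step 2: Count signs: positive = 5, negative = 5.
Step 3: Under H0: P(positive) = 0.5, so the number of positives S ~ Bin(10, 0.5).
Step 4: Two-sided exact p-value = sum of Bin(10,0.5) probabilities at or below the observed probability = 1.000000.
Step 5: alpha = 0.1. fail to reject H0.

n_eff = 10, pos = 5, neg = 5, p = 1.000000, fail to reject H0.


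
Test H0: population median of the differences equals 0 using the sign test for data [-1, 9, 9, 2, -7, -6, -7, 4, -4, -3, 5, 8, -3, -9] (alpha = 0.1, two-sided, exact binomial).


Step 1: Discard zero differences. Original n = 14; n_eff = number of nonzero differences = 14.
Nonzero differences (with sign): -1, +9, +9, +2, -7, -6, -7, +4, -4, -3, +5, +8, -3, -9
Step 2: Count signs: positive = 6, negative = 8.
Step 3: Under H0: P(positive) = 0.5, so the number of positives S ~ Bin(14, 0.5).
Step 4: Two-sided exact p-value = sum of Bin(14,0.5) probabilities at or below the observed probability = 0.790527.
Step 5: alpha = 0.1. fail to reject H0.

n_eff = 14, pos = 6, neg = 8, p = 0.790527, fail to reject H0.


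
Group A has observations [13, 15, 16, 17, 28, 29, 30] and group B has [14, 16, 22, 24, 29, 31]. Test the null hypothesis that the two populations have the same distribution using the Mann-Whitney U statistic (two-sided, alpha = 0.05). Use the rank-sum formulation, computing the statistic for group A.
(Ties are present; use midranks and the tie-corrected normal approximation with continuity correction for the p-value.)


Step 1: Combine and sort all 13 observations; assign midranks.
sorted (value, group): (13,X), (14,Y), (15,X), (16,X), (16,Y), (17,X), (22,Y), (24,Y), (28,X), (29,X), (29,Y), (30,X), (31,Y)
ranks: 13->1, 14->2, 15->3, 16->4.5, 16->4.5, 17->6, 22->7, 24->8, 28->9, 29->10.5, 29->10.5, 30->12, 31->13
Step 2: Rank sum for X: R1 = 1 + 3 + 4.5 + 6 + 9 + 10.5 + 12 = 46.
Step 3: U_X = R1 - n1(n1+1)/2 = 46 - 7*8/2 = 46 - 28 = 18.
       U_Y = n1*n2 - U_X = 42 - 18 = 24.
Step 4: Ties are present, so use the tie-corrected normal approximation (with continuity correction) for the p-value.
Step 5: p-value = 0.720247; compare to alpha = 0.05. fail to reject H0.

U_X = 18, p = 0.720247, fail to reject H0 at alpha = 0.05.


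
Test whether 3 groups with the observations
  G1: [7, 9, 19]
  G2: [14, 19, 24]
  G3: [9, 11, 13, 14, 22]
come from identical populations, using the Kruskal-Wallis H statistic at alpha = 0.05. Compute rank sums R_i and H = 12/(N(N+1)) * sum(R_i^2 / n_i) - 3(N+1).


Step 1: Combine all N = 11 observations and assign midranks.
sorted (value, group, rank): (7,G1,1), (9,G1,2.5), (9,G3,2.5), (11,G3,4), (13,G3,5), (14,G2,6.5), (14,G3,6.5), (19,G1,8.5), (19,G2,8.5), (22,G3,10), (24,G2,11)
Step 2: Sum ranks within each group.
R_1 = 12 (n_1 = 3)
R_2 = 26 (n_2 = 3)
R_3 = 28 (n_3 = 5)
Step 3: H = 12/(N(N+1)) * sum(R_i^2/n_i) - 3(N+1)
     = 12/(11*12) * (12^2/3 + 26^2/3 + 28^2/5) - 3*12
     = 0.090909 * 430.133 - 36
     = 3.103030.
Step 4: Ties present; correction factor C = 1 - 18/(11^3 - 11) = 0.986364. Corrected H = 3.103030 / 0.986364 = 3.145929.
Step 5: Under H0, H ~ chi^2(2); p-value = 0.207429.
Step 6: alpha = 0.05. fail to reject H0.

H = 3.1459, df = 2, p = 0.207429, fail to reject H0.


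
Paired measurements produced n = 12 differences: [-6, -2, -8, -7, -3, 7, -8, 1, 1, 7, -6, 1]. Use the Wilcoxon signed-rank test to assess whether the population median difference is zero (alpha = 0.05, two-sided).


Step 1: Drop any zero differences (none here) and take |d_i|.
|d| = [6, 2, 8, 7, 3, 7, 8, 1, 1, 7, 6, 1]
Step 2: Midrank |d_i| (ties get averaged ranks).
ranks: |6|->6.5, |2|->4, |8|->11.5, |7|->9, |3|->5, |7|->9, |8|->11.5, |1|->2, |1|->2, |7|->9, |6|->6.5, |1|->2
Step 3: Attach original signs; sum ranks with positive sign and with negative sign.
W+ = 9 + 2 + 2 + 9 + 2 = 24
W- = 6.5 + 4 + 11.5 + 9 + 5 + 11.5 + 6.5 = 54
(Check: W+ + W- = 78 should equal n(n+1)/2 = 78.)
Step 4: Test statistic W = min(W+, W-) = 24.
Step 5: Ties in |d|, so use the tie-corrected normal approximation.
        E[W] = n(n+1)/4 = 12*13/4 = 39.
        Tie groups: |d|=1 (t=3), |d|=6 (t=2), |d|=7 (t=3), |d|=8 (t=2); sum(t^3 - t) = 60.
        Var[W] = n(n+1)(2n+1)/24 - sum(t^3-t)/48 = 3900/24 - 60/48 = 161.25.
        z = (W - E[W]) / sqrt(Var[W]) = (24 - 39) / 12.6984 = -1.1812.
        Two-sided p = 2*Phi(z) = 0.237504.
Step 6: alpha = 0.05. fail to reject H0.

W+ = 24, W- = 54, W = min = 24, p = 0.237504, fail to reject H0.


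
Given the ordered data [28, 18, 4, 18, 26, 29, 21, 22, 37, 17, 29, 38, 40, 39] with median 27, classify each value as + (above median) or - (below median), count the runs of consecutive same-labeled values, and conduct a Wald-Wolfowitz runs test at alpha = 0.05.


Step 1: Compute median = 27; label A = above, B = below.
Labels in order: ABBBBABBABAAAA  (n_A = 7, n_B = 7)
Step 2: Count runs R = 7.
Step 3: Under H0 (random ordering), E[R] = 2*n_A*n_B/(n_A+n_B) + 1 = 2*7*7/14 + 1 = 8.0000.
        Var[R] = 2*n_A*n_B*(2*n_A*n_B - n_A - n_B) / ((n_A+n_B)^2 * (n_A+n_B-1)) = 8232/2548 = 3.2308.
        SD[R] = 1.7974.
Step 4: Continuity-corrected z = (R + 0.5 - E[R]) / SD[R] = (7 + 0.5 - 8.0000) / 1.7974 = -0.2782.
Step 5: Two-sided p-value via normal approximation = 2*(1 - Phi(|z|)) = 0.780879.
Step 6: alpha = 0.05. fail to reject H0.

R = 7, z = -0.2782, p = 0.780879, fail to reject H0.


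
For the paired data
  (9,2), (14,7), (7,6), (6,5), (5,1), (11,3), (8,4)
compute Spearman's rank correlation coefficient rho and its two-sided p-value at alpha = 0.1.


Step 1: Rank x and y separately (midranks; no ties here).
rank(x): 9->5, 14->7, 7->3, 6->2, 5->1, 11->6, 8->4
rank(y): 2->2, 7->7, 6->6, 5->5, 1->1, 3->3, 4->4
Step 2: d_i = R_x(i) - R_y(i); compute d_i^2.
  (5-2)^2=9, (7-7)^2=0, (3-6)^2=9, (2-5)^2=9, (1-1)^2=0, (6-3)^2=9, (4-4)^2=0
sum(d^2) = 36.
Step 3: rho = 1 - 6*36 / (7*(7^2 - 1)) = 1 - 216/336 = 0.357143.
Step 4: Under H0, t = rho * sqrt((n-2)/(1-rho^2)) = 0.8550 ~ t(5).
Step 5: Two-sided p-value from the t-distribution with 5 df = 0.431611.
Step 6: alpha = 0.1. fail to reject H0.

rho = 0.3571, p = 0.431611, fail to reject H0 at alpha = 0.1.


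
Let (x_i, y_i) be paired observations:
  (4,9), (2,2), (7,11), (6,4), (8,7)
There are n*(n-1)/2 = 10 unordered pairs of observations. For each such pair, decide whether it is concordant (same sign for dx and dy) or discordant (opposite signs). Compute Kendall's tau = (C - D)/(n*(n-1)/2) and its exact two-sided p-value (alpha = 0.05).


Step 1: Enumerate the 10 unordered pairs (i,j) with i<j and classify each by sign(x_j-x_i) * sign(y_j-y_i).
  (1,2):dx=-2,dy=-7->C; (1,3):dx=+3,dy=+2->C; (1,4):dx=+2,dy=-5->D; (1,5):dx=+4,dy=-2->D
  (2,3):dx=+5,dy=+9->C; (2,4):dx=+4,dy=+2->C; (2,5):dx=+6,dy=+5->C; (3,4):dx=-1,dy=-7->C
  (3,5):dx=+1,dy=-4->D; (4,5):dx=+2,dy=+3->C
Step 2: C = 7, D = 3, total pairs = 10.
Step 3: tau = (C - D)/(n(n-1)/2) = (7 - 3)/10 = 0.400000.
Step 4: Exact two-sided p-value (enumerate n! = 120 permutations of y under H0): p = 0.483333.
Step 5: alpha = 0.05. fail to reject H0.

tau_b = 0.4000 (C=7, D=3), p = 0.483333, fail to reject H0.


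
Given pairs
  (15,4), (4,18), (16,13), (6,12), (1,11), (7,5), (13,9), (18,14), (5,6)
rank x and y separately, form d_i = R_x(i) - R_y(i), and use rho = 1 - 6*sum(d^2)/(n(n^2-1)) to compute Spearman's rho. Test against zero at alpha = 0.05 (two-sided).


Step 1: Rank x and y separately (midranks; no ties here).
rank(x): 15->7, 4->2, 16->8, 6->4, 1->1, 7->5, 13->6, 18->9, 5->3
rank(y): 4->1, 18->9, 13->7, 12->6, 11->5, 5->2, 9->4, 14->8, 6->3
Step 2: d_i = R_x(i) - R_y(i); compute d_i^2.
  (7-1)^2=36, (2-9)^2=49, (8-7)^2=1, (4-6)^2=4, (1-5)^2=16, (5-2)^2=9, (6-4)^2=4, (9-8)^2=1, (3-3)^2=0
sum(d^2) = 120.
Step 3: rho = 1 - 6*120 / (9*(9^2 - 1)) = 1 - 720/720 = 0.000000.
Step 4: Under H0, t = rho * sqrt((n-2)/(1-rho^2)) = 0.0000 ~ t(7).
Step 5: Two-sided p-value from the t-distribution with 7 df = 1.000000.
Step 6: alpha = 0.05. fail to reject H0.

rho = 0.0000, p = 1.000000, fail to reject H0 at alpha = 0.05.


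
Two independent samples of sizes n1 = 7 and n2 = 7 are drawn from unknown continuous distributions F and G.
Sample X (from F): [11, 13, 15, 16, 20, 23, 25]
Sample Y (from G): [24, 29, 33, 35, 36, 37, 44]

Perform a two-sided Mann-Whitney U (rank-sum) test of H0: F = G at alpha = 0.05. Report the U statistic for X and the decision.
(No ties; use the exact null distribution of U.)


Step 1: Combine and sort all 14 observations; assign midranks.
sorted (value, group): (11,X), (13,X), (15,X), (16,X), (20,X), (23,X), (24,Y), (25,X), (29,Y), (33,Y), (35,Y), (36,Y), (37,Y), (44,Y)
ranks: 11->1, 13->2, 15->3, 16->4, 20->5, 23->6, 24->7, 25->8, 29->9, 33->10, 35->11, 36->12, 37->13, 44->14
Step 2: Rank sum for X: R1 = 1 + 2 + 3 + 4 + 5 + 6 + 8 = 29.
Step 3: U_X = R1 - n1(n1+1)/2 = 29 - 7*8/2 = 29 - 28 = 1.
       U_Y = n1*n2 - U_X = 49 - 1 = 48.
Step 4: No ties, so the exact null distribution of U (based on enumerating the C(14,7) = 3432 equally likely rank assignments) gives the two-sided p-value.
Step 5: p-value = 0.001166; compare to alpha = 0.05. reject H0.

U_X = 1, p = 0.001166, reject H0 at alpha = 0.05.


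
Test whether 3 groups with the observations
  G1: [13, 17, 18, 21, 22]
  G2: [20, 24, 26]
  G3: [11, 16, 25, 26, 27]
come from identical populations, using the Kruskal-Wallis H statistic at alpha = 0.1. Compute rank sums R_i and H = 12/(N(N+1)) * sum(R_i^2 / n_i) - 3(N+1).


Step 1: Combine all N = 13 observations and assign midranks.
sorted (value, group, rank): (11,G3,1), (13,G1,2), (16,G3,3), (17,G1,4), (18,G1,5), (20,G2,6), (21,G1,7), (22,G1,8), (24,G2,9), (25,G3,10), (26,G2,11.5), (26,G3,11.5), (27,G3,13)
Step 2: Sum ranks within each group.
R_1 = 26 (n_1 = 5)
R_2 = 26.5 (n_2 = 3)
R_3 = 38.5 (n_3 = 5)
Step 3: H = 12/(N(N+1)) * sum(R_i^2/n_i) - 3(N+1)
     = 12/(13*14) * (26^2/5 + 26.5^2/3 + 38.5^2/5) - 3*14
     = 0.065934 * 665.733 - 42
     = 1.894505.
Step 4: Ties present; correction factor C = 1 - 6/(13^3 - 13) = 0.997253. Corrected H = 1.894505 / 0.997253 = 1.899725.
Step 5: Under H0, H ~ chi^2(2); p-value = 0.386794.
Step 6: alpha = 0.1. fail to reject H0.

H = 1.8997, df = 2, p = 0.386794, fail to reject H0.


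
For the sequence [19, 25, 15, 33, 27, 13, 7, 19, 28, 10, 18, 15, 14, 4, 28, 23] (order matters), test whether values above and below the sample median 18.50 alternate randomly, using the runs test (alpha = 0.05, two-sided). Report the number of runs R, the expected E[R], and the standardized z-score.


Step 1: Compute median = 18.50; label A = above, B = below.
Labels in order: AABAABBAABBBBBAA  (n_A = 8, n_B = 8)
Step 2: Count runs R = 7.
Step 3: Under H0 (random ordering), E[R] = 2*n_A*n_B/(n_A+n_B) + 1 = 2*8*8/16 + 1 = 9.0000.
        Var[R] = 2*n_A*n_B*(2*n_A*n_B - n_A - n_B) / ((n_A+n_B)^2 * (n_A+n_B-1)) = 14336/3840 = 3.7333.
        SD[R] = 1.9322.
Step 4: Continuity-corrected z = (R + 0.5 - E[R]) / SD[R] = (7 + 0.5 - 9.0000) / 1.9322 = -0.7763.
Step 5: Two-sided p-value via normal approximation = 2*(1 - Phi(|z|)) = 0.437558.
Step 6: alpha = 0.05. fail to reject H0.

R = 7, z = -0.7763, p = 0.437558, fail to reject H0.


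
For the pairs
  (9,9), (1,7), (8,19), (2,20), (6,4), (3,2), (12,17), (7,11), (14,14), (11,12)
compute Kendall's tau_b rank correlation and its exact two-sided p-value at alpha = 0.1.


Step 1: Enumerate the 45 unordered pairs (i,j) with i<j and classify each by sign(x_j-x_i) * sign(y_j-y_i).
  (1,2):dx=-8,dy=-2->C; (1,3):dx=-1,dy=+10->D; (1,4):dx=-7,dy=+11->D; (1,5):dx=-3,dy=-5->C
  (1,6):dx=-6,dy=-7->C; (1,7):dx=+3,dy=+8->C; (1,8):dx=-2,dy=+2->D; (1,9):dx=+5,dy=+5->C
  (1,10):dx=+2,dy=+3->C; (2,3):dx=+7,dy=+12->C; (2,4):dx=+1,dy=+13->C; (2,5):dx=+5,dy=-3->D
  (2,6):dx=+2,dy=-5->D; (2,7):dx=+11,dy=+10->C; (2,8):dx=+6,dy=+4->C; (2,9):dx=+13,dy=+7->C
  (2,10):dx=+10,dy=+5->C; (3,4):dx=-6,dy=+1->D; (3,5):dx=-2,dy=-15->C; (3,6):dx=-5,dy=-17->C
  (3,7):dx=+4,dy=-2->D; (3,8):dx=-1,dy=-8->C; (3,9):dx=+6,dy=-5->D; (3,10):dx=+3,dy=-7->D
  (4,5):dx=+4,dy=-16->D; (4,6):dx=+1,dy=-18->D; (4,7):dx=+10,dy=-3->D; (4,8):dx=+5,dy=-9->D
  (4,9):dx=+12,dy=-6->D; (4,10):dx=+9,dy=-8->D; (5,6):dx=-3,dy=-2->C; (5,7):dx=+6,dy=+13->C
  (5,8):dx=+1,dy=+7->C; (5,9):dx=+8,dy=+10->C; (5,10):dx=+5,dy=+8->C; (6,7):dx=+9,dy=+15->C
  (6,8):dx=+4,dy=+9->C; (6,9):dx=+11,dy=+12->C; (6,10):dx=+8,dy=+10->C; (7,8):dx=-5,dy=-6->C
  (7,9):dx=+2,dy=-3->D; (7,10):dx=-1,dy=-5->C; (8,9):dx=+7,dy=+3->C; (8,10):dx=+4,dy=+1->C
  (9,10):dx=-3,dy=-2->C
Step 2: C = 29, D = 16, total pairs = 45.
Step 3: tau = (C - D)/(n(n-1)/2) = (29 - 16)/45 = 0.288889.
Step 4: Exact two-sided p-value (enumerate n! = 3628800 permutations of y under H0): p = 0.291248.
Step 5: alpha = 0.1. fail to reject H0.

tau_b = 0.2889 (C=29, D=16), p = 0.291248, fail to reject H0.


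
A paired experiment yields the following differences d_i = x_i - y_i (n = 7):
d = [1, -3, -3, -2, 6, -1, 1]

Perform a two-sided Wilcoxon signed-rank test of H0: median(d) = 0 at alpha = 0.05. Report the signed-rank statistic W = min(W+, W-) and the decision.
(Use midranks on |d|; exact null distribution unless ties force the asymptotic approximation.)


Step 1: Drop any zero differences (none here) and take |d_i|.
|d| = [1, 3, 3, 2, 6, 1, 1]
Step 2: Midrank |d_i| (ties get averaged ranks).
ranks: |1|->2, |3|->5.5, |3|->5.5, |2|->4, |6|->7, |1|->2, |1|->2
Step 3: Attach original signs; sum ranks with positive sign and with negative sign.
W+ = 2 + 7 + 2 = 11
W- = 5.5 + 5.5 + 4 + 2 = 17
(Check: W+ + W- = 28 should equal n(n+1)/2 = 28.)
Step 4: Test statistic W = min(W+, W-) = 11.
Step 5: Ties in |d|, so use the tie-corrected normal approximation.
        E[W] = n(n+1)/4 = 7*8/4 = 14.
        Tie groups: |d|=1 (t=3), |d|=3 (t=2); sum(t^3 - t) = 30.
        Var[W] = n(n+1)(2n+1)/24 - sum(t^3-t)/48 = 840/24 - 30/48 = 34.375.
        z = (W - E[W]) / sqrt(Var[W]) = (11 - 14) / 5.8630 = -0.5117.
        Two-sided p = 2*Phi(z) = 0.608874.
Step 6: alpha = 0.05. fail to reject H0.

W+ = 11, W- = 17, W = min = 11, p = 0.608874, fail to reject H0.


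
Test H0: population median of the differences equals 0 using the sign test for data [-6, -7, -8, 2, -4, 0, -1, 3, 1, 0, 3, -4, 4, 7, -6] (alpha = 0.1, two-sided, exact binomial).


Step 1: Discard zero differences. Original n = 15; n_eff = number of nonzero differences = 13.
Nonzero differences (with sign): -6, -7, -8, +2, -4, -1, +3, +1, +3, -4, +4, +7, -6
Step 2: Count signs: positive = 6, negative = 7.
Step 3: Under H0: P(positive) = 0.5, so the number of positives S ~ Bin(13, 0.5).
Step 4: Two-sided exact p-value = sum of Bin(13,0.5) probabilities at or below the observed probability = 1.000000.
Step 5: alpha = 0.1. fail to reject H0.

n_eff = 13, pos = 6, neg = 7, p = 1.000000, fail to reject H0.


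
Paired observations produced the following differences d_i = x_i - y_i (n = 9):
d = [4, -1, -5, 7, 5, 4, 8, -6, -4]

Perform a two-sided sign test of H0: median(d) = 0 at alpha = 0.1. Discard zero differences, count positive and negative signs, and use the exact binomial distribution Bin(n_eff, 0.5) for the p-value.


Step 1: Discard zero differences. Original n = 9; n_eff = number of nonzero differences = 9.
Nonzero differences (with sign): +4, -1, -5, +7, +5, +4, +8, -6, -4
Step 2: Count signs: positive = 5, negative = 4.
Step 3: Under H0: P(positive) = 0.5, so the number of positives S ~ Bin(9, 0.5).
Step 4: Two-sided exact p-value = sum of Bin(9,0.5) probabilities at or below the observed probability = 1.000000.
Step 5: alpha = 0.1. fail to reject H0.

n_eff = 9, pos = 5, neg = 4, p = 1.000000, fail to reject H0.


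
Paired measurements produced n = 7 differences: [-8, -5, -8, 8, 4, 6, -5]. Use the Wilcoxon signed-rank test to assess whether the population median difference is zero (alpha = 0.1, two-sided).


Step 1: Drop any zero differences (none here) and take |d_i|.
|d| = [8, 5, 8, 8, 4, 6, 5]
Step 2: Midrank |d_i| (ties get averaged ranks).
ranks: |8|->6, |5|->2.5, |8|->6, |8|->6, |4|->1, |6|->4, |5|->2.5
Step 3: Attach original signs; sum ranks with positive sign and with negative sign.
W+ = 6 + 1 + 4 = 11
W- = 6 + 2.5 + 6 + 2.5 = 17
(Check: W+ + W- = 28 should equal n(n+1)/2 = 28.)
Step 4: Test statistic W = min(W+, W-) = 11.
Step 5: Ties in |d|, so use the tie-corrected normal approximation.
        E[W] = n(n+1)/4 = 7*8/4 = 14.
        Tie groups: |d|=5 (t=2), |d|=8 (t=3); sum(t^3 - t) = 30.
        Var[W] = n(n+1)(2n+1)/24 - sum(t^3-t)/48 = 840/24 - 30/48 = 34.375.
        z = (W - E[W]) / sqrt(Var[W]) = (11 - 14) / 5.8630 = -0.5117.
        Two-sided p = 2*Phi(z) = 0.608874.
Step 6: alpha = 0.1. fail to reject H0.

W+ = 11, W- = 17, W = min = 11, p = 0.608874, fail to reject H0.


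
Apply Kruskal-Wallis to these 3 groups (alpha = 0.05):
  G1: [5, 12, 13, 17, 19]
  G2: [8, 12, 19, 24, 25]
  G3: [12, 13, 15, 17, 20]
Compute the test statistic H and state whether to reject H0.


Step 1: Combine all N = 15 observations and assign midranks.
sorted (value, group, rank): (5,G1,1), (8,G2,2), (12,G1,4), (12,G2,4), (12,G3,4), (13,G1,6.5), (13,G3,6.5), (15,G3,8), (17,G1,9.5), (17,G3,9.5), (19,G1,11.5), (19,G2,11.5), (20,G3,13), (24,G2,14), (25,G2,15)
Step 2: Sum ranks within each group.
R_1 = 32.5 (n_1 = 5)
R_2 = 46.5 (n_2 = 5)
R_3 = 41 (n_3 = 5)
Step 3: H = 12/(N(N+1)) * sum(R_i^2/n_i) - 3(N+1)
     = 12/(15*16) * (32.5^2/5 + 46.5^2/5 + 41^2/5) - 3*16
     = 0.050000 * 979.9 - 48
     = 0.995000.
Step 4: Ties present; correction factor C = 1 - 42/(15^3 - 15) = 0.987500. Corrected H = 0.995000 / 0.987500 = 1.007595.
Step 5: Under H0, H ~ chi^2(2); p-value = 0.604232.
Step 6: alpha = 0.05. fail to reject H0.

H = 1.0076, df = 2, p = 0.604232, fail to reject H0.


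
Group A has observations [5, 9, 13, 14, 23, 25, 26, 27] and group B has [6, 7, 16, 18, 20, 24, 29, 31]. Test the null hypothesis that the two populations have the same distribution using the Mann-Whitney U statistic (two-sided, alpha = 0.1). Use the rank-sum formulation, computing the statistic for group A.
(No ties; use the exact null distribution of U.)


Step 1: Combine and sort all 16 observations; assign midranks.
sorted (value, group): (5,X), (6,Y), (7,Y), (9,X), (13,X), (14,X), (16,Y), (18,Y), (20,Y), (23,X), (24,Y), (25,X), (26,X), (27,X), (29,Y), (31,Y)
ranks: 5->1, 6->2, 7->3, 9->4, 13->5, 14->6, 16->7, 18->8, 20->9, 23->10, 24->11, 25->12, 26->13, 27->14, 29->15, 31->16
Step 2: Rank sum for X: R1 = 1 + 4 + 5 + 6 + 10 + 12 + 13 + 14 = 65.
Step 3: U_X = R1 - n1(n1+1)/2 = 65 - 8*9/2 = 65 - 36 = 29.
       U_Y = n1*n2 - U_X = 64 - 29 = 35.
Step 4: No ties, so the exact null distribution of U (based on enumerating the C(16,8) = 12870 equally likely rank assignments) gives the two-sided p-value.
Step 5: p-value = 0.798446; compare to alpha = 0.1. fail to reject H0.

U_X = 29, p = 0.798446, fail to reject H0 at alpha = 0.1.


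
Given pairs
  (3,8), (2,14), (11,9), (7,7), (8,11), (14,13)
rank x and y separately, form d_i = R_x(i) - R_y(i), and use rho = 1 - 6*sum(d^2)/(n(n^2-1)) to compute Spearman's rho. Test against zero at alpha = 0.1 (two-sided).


Step 1: Rank x and y separately (midranks; no ties here).
rank(x): 3->2, 2->1, 11->5, 7->3, 8->4, 14->6
rank(y): 8->2, 14->6, 9->3, 7->1, 11->4, 13->5
Step 2: d_i = R_x(i) - R_y(i); compute d_i^2.
  (2-2)^2=0, (1-6)^2=25, (5-3)^2=4, (3-1)^2=4, (4-4)^2=0, (6-5)^2=1
sum(d^2) = 34.
Step 3: rho = 1 - 6*34 / (6*(6^2 - 1)) = 1 - 204/210 = 0.028571.
Step 4: Under H0, t = rho * sqrt((n-2)/(1-rho^2)) = 0.0572 ~ t(4).
Step 5: Two-sided p-value from the t-distribution with 4 df = 0.957155.
Step 6: alpha = 0.1. fail to reject H0.

rho = 0.0286, p = 0.957155, fail to reject H0 at alpha = 0.1.


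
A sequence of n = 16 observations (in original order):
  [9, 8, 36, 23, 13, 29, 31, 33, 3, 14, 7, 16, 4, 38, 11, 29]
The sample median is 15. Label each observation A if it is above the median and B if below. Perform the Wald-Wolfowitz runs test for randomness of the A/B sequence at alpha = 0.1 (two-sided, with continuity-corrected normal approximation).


Step 1: Compute median = 15; label A = above, B = below.
Labels in order: BBAABAAABBBABABA  (n_A = 8, n_B = 8)
Step 2: Count runs R = 10.
Step 3: Under H0 (random ordering), E[R] = 2*n_A*n_B/(n_A+n_B) + 1 = 2*8*8/16 + 1 = 9.0000.
        Var[R] = 2*n_A*n_B*(2*n_A*n_B - n_A - n_B) / ((n_A+n_B)^2 * (n_A+n_B-1)) = 14336/3840 = 3.7333.
        SD[R] = 1.9322.
Step 4: Continuity-corrected z = (R - 0.5 - E[R]) / SD[R] = (10 - 0.5 - 9.0000) / 1.9322 = 0.2588.
Step 5: Two-sided p-value via normal approximation = 2*(1 - Phi(|z|)) = 0.795809.
Step 6: alpha = 0.1. fail to reject H0.

R = 10, z = 0.2588, p = 0.795809, fail to reject H0.


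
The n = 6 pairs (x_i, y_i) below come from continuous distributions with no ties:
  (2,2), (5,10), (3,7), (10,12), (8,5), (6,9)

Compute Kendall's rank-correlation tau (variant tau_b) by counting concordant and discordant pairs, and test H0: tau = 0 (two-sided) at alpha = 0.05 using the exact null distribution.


Step 1: Enumerate the 15 unordered pairs (i,j) with i<j and classify each by sign(x_j-x_i) * sign(y_j-y_i).
  (1,2):dx=+3,dy=+8->C; (1,3):dx=+1,dy=+5->C; (1,4):dx=+8,dy=+10->C; (1,5):dx=+6,dy=+3->C
  (1,6):dx=+4,dy=+7->C; (2,3):dx=-2,dy=-3->C; (2,4):dx=+5,dy=+2->C; (2,5):dx=+3,dy=-5->D
  (2,6):dx=+1,dy=-1->D; (3,4):dx=+7,dy=+5->C; (3,5):dx=+5,dy=-2->D; (3,6):dx=+3,dy=+2->C
  (4,5):dx=-2,dy=-7->C; (4,6):dx=-4,dy=-3->C; (5,6):dx=-2,dy=+4->D
Step 2: C = 11, D = 4, total pairs = 15.
Step 3: tau = (C - D)/(n(n-1)/2) = (11 - 4)/15 = 0.466667.
Step 4: Exact two-sided p-value (enumerate n! = 720 permutations of y under H0): p = 0.272222.
Step 5: alpha = 0.05. fail to reject H0.

tau_b = 0.4667 (C=11, D=4), p = 0.272222, fail to reject H0.


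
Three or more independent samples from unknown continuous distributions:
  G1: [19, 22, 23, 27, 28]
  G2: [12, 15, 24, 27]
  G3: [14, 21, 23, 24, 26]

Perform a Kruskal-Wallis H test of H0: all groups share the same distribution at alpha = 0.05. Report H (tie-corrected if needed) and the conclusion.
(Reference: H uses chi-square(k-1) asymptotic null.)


Step 1: Combine all N = 14 observations and assign midranks.
sorted (value, group, rank): (12,G2,1), (14,G3,2), (15,G2,3), (19,G1,4), (21,G3,5), (22,G1,6), (23,G1,7.5), (23,G3,7.5), (24,G2,9.5), (24,G3,9.5), (26,G3,11), (27,G1,12.5), (27,G2,12.5), (28,G1,14)
Step 2: Sum ranks within each group.
R_1 = 44 (n_1 = 5)
R_2 = 26 (n_2 = 4)
R_3 = 35 (n_3 = 5)
Step 3: H = 12/(N(N+1)) * sum(R_i^2/n_i) - 3(N+1)
     = 12/(14*15) * (44^2/5 + 26^2/4 + 35^2/5) - 3*15
     = 0.057143 * 801.2 - 45
     = 0.782857.
Step 4: Ties present; correction factor C = 1 - 18/(14^3 - 14) = 0.993407. Corrected H = 0.782857 / 0.993407 = 0.788053.
Step 5: Under H0, H ~ chi^2(2); p-value = 0.674336.
Step 6: alpha = 0.05. fail to reject H0.

H = 0.7881, df = 2, p = 0.674336, fail to reject H0.


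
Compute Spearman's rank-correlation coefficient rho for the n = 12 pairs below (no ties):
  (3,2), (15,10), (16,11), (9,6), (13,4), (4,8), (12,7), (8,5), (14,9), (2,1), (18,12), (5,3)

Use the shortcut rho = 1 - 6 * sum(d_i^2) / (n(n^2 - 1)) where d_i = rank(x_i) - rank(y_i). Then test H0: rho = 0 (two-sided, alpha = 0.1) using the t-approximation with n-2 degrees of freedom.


Step 1: Rank x and y separately (midranks; no ties here).
rank(x): 3->2, 15->10, 16->11, 9->6, 13->8, 4->3, 12->7, 8->5, 14->9, 2->1, 18->12, 5->4
rank(y): 2->2, 10->10, 11->11, 6->6, 4->4, 8->8, 7->7, 5->5, 9->9, 1->1, 12->12, 3->3
Step 2: d_i = R_x(i) - R_y(i); compute d_i^2.
  (2-2)^2=0, (10-10)^2=0, (11-11)^2=0, (6-6)^2=0, (8-4)^2=16, (3-8)^2=25, (7-7)^2=0, (5-5)^2=0, (9-9)^2=0, (1-1)^2=0, (12-12)^2=0, (4-3)^2=1
sum(d^2) = 42.
Step 3: rho = 1 - 6*42 / (12*(12^2 - 1)) = 1 - 252/1716 = 0.853147.
Step 4: Under H0, t = rho * sqrt((n-2)/(1-rho^2)) = 5.1716 ~ t(10).
Step 5: Two-sided p-value from the t-distribution with 10 df = 0.000418.
Step 6: alpha = 0.1. reject H0.

rho = 0.8531, p = 0.000418, reject H0 at alpha = 0.1.
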